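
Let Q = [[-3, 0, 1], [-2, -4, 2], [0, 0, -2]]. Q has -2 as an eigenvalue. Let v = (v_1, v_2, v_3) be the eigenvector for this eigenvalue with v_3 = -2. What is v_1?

Q + 2I = [[-1, 0, 1], [-2, -2, 2], [0, 0, 0]].
Solving (Q + 2I)v = 0 gives the eigenspace spanned by (-2, 0, -2).
With v_3 = -2, v = (-2, 0, -2), so v_1 = -2.

-2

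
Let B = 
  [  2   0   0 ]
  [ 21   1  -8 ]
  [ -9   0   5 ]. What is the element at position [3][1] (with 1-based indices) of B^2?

Characteristic polynomial: λ^3 - 8λ^2 + 17λ - 10 = (λ - 5)(λ - 2)(λ - 1), so the eigenvalues are 1, 2, 5.
λ=2: eigenvector (1, -3, 3).
λ=1: eigenvector (0, 1, 0).
λ=5: eigenvector (0, -2, 1).
P = [[1, 0, 0], [-3, 1, -2], [3, 0, 1]], D = diag(2, 1, 5), P⁻¹ = [[1, 0, 0], [-3, 1, 2], [-3, 0, 1]].
B² = P·diag(4, 1, 25)·P⁻¹ = [[4, 0, 0], [135, 1, -48], [-63, 0, 25]].
The requested entry is -63.

-63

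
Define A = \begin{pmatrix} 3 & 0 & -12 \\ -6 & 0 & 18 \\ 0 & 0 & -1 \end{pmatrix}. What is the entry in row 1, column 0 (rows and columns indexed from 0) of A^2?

-18

Characteristic polynomial: s^3 - 2s^2 - 3s = s(s - 3)(s + 1), so the eigenvalues are -1, 0, 3.
s=3: eigenvector (1, -2, 0).
s=0: eigenvector (0, 1, 0).
s=-1: eigenvector (3, 0, 1).
P = [[1, 0, 3], [-2, 1, 0], [0, 0, 1]], D = diag(3, 0, -1), P⁻¹ = [[1, 0, -3], [2, 1, -6], [0, 0, 1]].
A² = P·diag(9, 0, 1)·P⁻¹ = [[9, 0, -24], [-18, 0, 54], [0, 0, 1]].
The requested entry is -18.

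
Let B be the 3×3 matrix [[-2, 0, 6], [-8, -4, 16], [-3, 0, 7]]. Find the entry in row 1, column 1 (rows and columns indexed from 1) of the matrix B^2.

-14

Characteristic polynomial: λ^3 - λ^2 - 16λ + 16 = (λ - 4)(λ - 1)(λ + 4), so the eigenvalues are -4, 1, 4.
λ=-4: eigenvector (0, 1, 0).
λ=1: eigenvector (2, 0, 1).
λ=4: eigenvector (1, 1, 1).
P = [[0, 2, 1], [1, 0, 1], [0, 1, 1]], D = diag(-4, 1, 4), P⁻¹ = [[1, 1, -2], [1, 0, -1], [-1, 0, 2]].
B² = P·diag(16, 1, 16)·P⁻¹ = [[-14, 0, 30], [0, 16, 0], [-15, 0, 31]].
The requested entry is -14.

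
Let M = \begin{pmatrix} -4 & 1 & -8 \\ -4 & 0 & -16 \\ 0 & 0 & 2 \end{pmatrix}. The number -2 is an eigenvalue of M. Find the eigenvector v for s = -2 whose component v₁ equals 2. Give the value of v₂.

M + 2I = [[-2, 1, -8], [-4, 2, -16], [0, 0, 4]].
Solving (M + 2I)v = 0 gives the eigenspace spanned by (2, 4, 0).
With v₁ = 2, v = (2, 4, 0), so v₂ = 4.

4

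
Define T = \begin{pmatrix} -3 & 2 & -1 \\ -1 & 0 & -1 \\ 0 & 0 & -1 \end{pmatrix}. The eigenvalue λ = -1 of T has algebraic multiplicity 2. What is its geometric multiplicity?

1

T + 1I = [[-2, 2, -1], [-1, 1, -1], [0, 0, 0]].
This matrix has rank 2, so its null space has dimension 3 − 2 = 1.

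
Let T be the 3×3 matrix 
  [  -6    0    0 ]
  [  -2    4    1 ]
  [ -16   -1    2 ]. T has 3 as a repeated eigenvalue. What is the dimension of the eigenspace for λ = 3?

T − 3I = [[-9, 0, 0], [-2, 1, 1], [-16, -1, -1]].
This matrix has rank 2, so its null space has dimension 3 − 2 = 1.

1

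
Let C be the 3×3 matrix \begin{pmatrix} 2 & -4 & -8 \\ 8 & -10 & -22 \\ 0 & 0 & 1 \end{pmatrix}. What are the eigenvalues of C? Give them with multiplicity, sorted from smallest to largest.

-6, -2, 1

Characteristic polynomial: p(r) = r^3 + 7r^2 + 4r - 12 = (r - 1)(r + 2)(r + 6).
Roots (with multiplicity): -6, -2, 1.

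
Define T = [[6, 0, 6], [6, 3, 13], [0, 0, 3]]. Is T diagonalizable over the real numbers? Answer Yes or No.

Characteristic polynomial: p(λ) = λ^3 - 12λ^2 + 45λ - 54 = (λ - 6)(λ - 3)^2.
λ = 3 has algebraic multiplicity 2; rank(T − 3I) = 2, so geometric multiplicity = 1.
Geometric multiplicity < algebraic multiplicity, so T is not diagonalizable.

No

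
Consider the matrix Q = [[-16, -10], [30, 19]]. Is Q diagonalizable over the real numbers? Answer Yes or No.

Yes

Characteristic polynomial: p(t) = t^2 - 3t - 4 = (t - 4)(t + 1).
All 2 eigenvalues are distinct, so Q is diagonalizable.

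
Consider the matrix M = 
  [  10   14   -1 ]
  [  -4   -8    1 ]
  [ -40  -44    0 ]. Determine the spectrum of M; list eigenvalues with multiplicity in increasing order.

Characteristic polynomial: p(t) = t^3 - 2t^2 - 20t - 24 = (t - 6)(t + 2)^2.
Roots (with multiplicity): -2, -2, 6.

-2, -2, 6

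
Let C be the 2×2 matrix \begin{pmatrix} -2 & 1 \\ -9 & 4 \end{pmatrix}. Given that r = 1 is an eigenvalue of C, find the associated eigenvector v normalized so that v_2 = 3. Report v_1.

1

C − 1I = [[-3, 1], [-9, 3]].
Solving (C − 1I)v = 0 gives the eigenspace spanned by (1, 3).
With v_2 = 3, v = (1, 3), so v_1 = 1.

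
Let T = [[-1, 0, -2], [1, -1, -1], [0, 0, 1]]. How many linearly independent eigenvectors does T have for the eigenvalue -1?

T + 1I = [[0, 0, -2], [1, 0, -1], [0, 0, 2]].
This matrix has rank 2, so its null space has dimension 3 − 2 = 1.

1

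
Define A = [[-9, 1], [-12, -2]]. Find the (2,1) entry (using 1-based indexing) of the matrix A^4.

Characteristic polynomial: r^2 + 11r + 30 = (r + 5)(r + 6), so the eigenvalues are -6, -5.
r=-6: eigenvector (-1, -3).
r=-5: eigenvector (1, 4).
P = [[-1, 1], [-3, 4]], D = diag(-6, -5), P⁻¹ = [[-4, 1], [-3, 1]].
A⁴ = P·diag(1296, 625)·P⁻¹ = [[3309, -671], [8052, -1388]].
The requested entry is 8052.

8052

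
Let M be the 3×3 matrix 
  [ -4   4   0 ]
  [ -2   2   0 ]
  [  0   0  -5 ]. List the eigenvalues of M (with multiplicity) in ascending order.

Characteristic polynomial: p(s) = s^3 + 7s^2 + 10s = s(s + 2)(s + 5).
Roots (with multiplicity): -5, -2, 0.

-5, -2, 0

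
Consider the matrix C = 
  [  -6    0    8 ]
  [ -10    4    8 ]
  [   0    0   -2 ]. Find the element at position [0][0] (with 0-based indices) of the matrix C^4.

Characteristic polynomial: μ^3 + 4μ^2 - 20μ - 48 = (μ - 4)(μ + 2)(μ + 6), so the eigenvalues are -6, -2, 4.
μ=-6: eigenvector (1, 1, 0).
μ=4: eigenvector (0, 1, 0).
μ=-2: eigenvector (2, 2, 1).
P = [[1, 0, 2], [1, 1, 2], [0, 0, 1]], D = diag(-6, 4, -2), P⁻¹ = [[1, 0, -2], [-1, 1, 0], [0, 0, 1]].
C⁴ = P·diag(1296, 256, 16)·P⁻¹ = [[1296, 0, -2560], [1040, 256, -2560], [0, 0, 16]].
The requested entry is 1296.

1296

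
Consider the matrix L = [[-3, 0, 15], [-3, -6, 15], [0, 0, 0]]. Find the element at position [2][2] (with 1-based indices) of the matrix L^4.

1296

Characteristic polynomial: t^3 + 9t^2 + 18t = t(t + 3)(t + 6), so the eigenvalues are -6, -3, 0.
t=-3: eigenvector (1, -1, 0).
t=0: eigenvector (5, 0, 1).
t=-6: eigenvector (0, 1, 0).
P = [[1, 5, 0], [-1, 0, 1], [0, 1, 0]], D = diag(-3, 0, -6), P⁻¹ = [[1, 0, -5], [0, 0, 1], [1, 1, -5]].
L⁴ = P·diag(81, 0, 1296)·P⁻¹ = [[81, 0, -405], [1215, 1296, -6075], [0, 0, 0]].
The requested entry is 1296.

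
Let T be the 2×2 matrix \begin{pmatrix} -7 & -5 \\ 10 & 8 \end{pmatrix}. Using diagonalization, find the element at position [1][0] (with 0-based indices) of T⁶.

1330

Characteristic polynomial: μ^2 - μ - 6 = (μ - 3)(μ + 2), so the eigenvalues are -2, 3.
μ=3: eigenvector (-1, 2).
μ=-2: eigenvector (-1, 1).
P = [[-1, -1], [2, 1]], D = diag(3, -2), P⁻¹ = [[1, 1], [-2, -1]].
T⁶ = P·diag(729, 64)·P⁻¹ = [[-601, -665], [1330, 1394]].
The requested entry is 1330.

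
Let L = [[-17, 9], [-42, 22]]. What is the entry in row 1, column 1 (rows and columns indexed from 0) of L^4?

Characteristic polynomial: s^2 - 5s + 4 = (s - 4)(s - 1), so the eigenvalues are 1, 4.
s=1: eigenvector (1, 2).
s=4: eigenvector (3, 7).
P = [[1, 3], [2, 7]], D = diag(1, 4), P⁻¹ = [[7, -3], [-2, 1]].
L⁴ = P·diag(1, 256)·P⁻¹ = [[-1529, 765], [-3570, 1786]].
The requested entry is 1786.

1786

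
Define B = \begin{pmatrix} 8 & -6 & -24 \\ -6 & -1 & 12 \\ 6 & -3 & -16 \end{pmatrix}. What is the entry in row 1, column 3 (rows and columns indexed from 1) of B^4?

Characteristic polynomial: r^3 + 9r^2 + 24r + 16 = (r + 1)(r + 4)^2, so the eigenvalues are -4, -4, -1.
r=-4: eigenvector (2, 0, 1).
r=-1: eigenvector (-2, 1, -1).
r=-4: eigenvector (1, 2, 0).
P = [[2, -2, 1], [0, 1, 2], [1, -1, 0]], D = diag(-4, -1, -4), P⁻¹ = [[-2, 1, 5], [-2, 1, 4], [1, 0, -2]].
B⁴ = P·diag(256, 1, 256)·P⁻¹ = [[-764, 510, 2040], [510, 1, -1020], [-510, 255, 1276]].
The requested entry is 2040.

2040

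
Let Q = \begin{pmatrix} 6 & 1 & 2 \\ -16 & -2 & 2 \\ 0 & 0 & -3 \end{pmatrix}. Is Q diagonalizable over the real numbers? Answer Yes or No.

No

Characteristic polynomial: p(t) = t^3 - t^2 - 8t + 12 = (t - 2)^2(t + 3).
t = 2 has algebraic multiplicity 2; rank(Q − 2I) = 2, so geometric multiplicity = 1.
Geometric multiplicity < algebraic multiplicity, so Q is not diagonalizable.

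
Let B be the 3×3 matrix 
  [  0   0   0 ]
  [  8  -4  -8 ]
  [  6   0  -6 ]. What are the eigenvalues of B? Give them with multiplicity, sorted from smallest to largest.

-6, -4, 0

Characteristic polynomial: p(s) = s^3 + 10s^2 + 24s = s(s + 4)(s + 6).
Roots (with multiplicity): -6, -4, 0.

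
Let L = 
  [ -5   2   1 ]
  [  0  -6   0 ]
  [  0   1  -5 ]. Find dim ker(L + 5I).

1

L + 5I = [[0, 2, 1], [0, -1, 0], [0, 1, 0]].
This matrix has rank 2, so its null space has dimension 3 − 2 = 1.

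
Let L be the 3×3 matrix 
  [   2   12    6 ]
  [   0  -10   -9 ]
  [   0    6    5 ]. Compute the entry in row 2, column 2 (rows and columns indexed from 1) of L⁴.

766

Characteristic polynomial: μ^3 + 3μ^2 - 6μ - 8 = (μ - 2)(μ + 1)(μ + 4), so the eigenvalues are -4, -1, 2.
μ=-1: eigenvector (2, -1, 1).
μ=-4: eigenvector (-4, 3, -2).
μ=2: eigenvector (1, 0, 0).
P = [[2, -4, 1], [-1, 3, 0], [1, -2, 0]], D = diag(-1, -4, 2), P⁻¹ = [[0, 2, 3], [0, 1, 1], [1, 0, -2]].
L⁴ = P·diag(1, 256, 16)·P⁻¹ = [[16, -1020, -1050], [0, 766, 765], [0, -510, -509]].
The requested entry is 766.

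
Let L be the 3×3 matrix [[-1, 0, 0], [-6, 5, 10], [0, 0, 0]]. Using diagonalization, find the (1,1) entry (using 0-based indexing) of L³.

Characteristic polynomial: μ^3 - 4μ^2 - 5μ = μ(μ - 5)(μ + 1), so the eigenvalues are -1, 0, 5.
μ=-1: eigenvector (1, 1, 0).
μ=0: eigenvector (0, -2, 1).
μ=5: eigenvector (0, 1, 0).
P = [[1, 0, 0], [1, -2, 1], [0, 1, 0]], D = diag(-1, 0, 5), P⁻¹ = [[1, 0, 0], [0, 0, 1], [-1, 1, 2]].
L³ = P·diag(-1, 0, 125)·P⁻¹ = [[-1, 0, 0], [-126, 125, 250], [0, 0, 0]].
The requested entry is 125.

125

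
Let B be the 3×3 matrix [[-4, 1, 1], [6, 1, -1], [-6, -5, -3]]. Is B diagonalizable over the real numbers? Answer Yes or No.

No

Characteristic polynomial: p(r) = r^3 + 6r^2 - 32 = (r - 2)(r + 4)^2.
r = -4 has algebraic multiplicity 2; rank(B + 4I) = 2, so geometric multiplicity = 1.
Geometric multiplicity < algebraic multiplicity, so B is not diagonalizable.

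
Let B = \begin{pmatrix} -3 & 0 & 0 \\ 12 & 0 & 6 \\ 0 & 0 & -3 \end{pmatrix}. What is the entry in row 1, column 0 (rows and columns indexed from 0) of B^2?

Characteristic polynomial: s^3 + 6s^2 + 9s = s(s + 3)^2, so the eigenvalues are -3, -3, 0.
s=-3: eigenvector (1, -2, -1).
s=0: eigenvector (0, 1, 0).
s=-3: eigenvector (0, -2, 1).
P = [[1, 0, 0], [-2, 1, -2], [-1, 0, 1]], D = diag(-3, 0, -3), P⁻¹ = [[1, 0, 0], [4, 1, 2], [1, 0, 1]].
B² = P·diag(9, 0, 9)·P⁻¹ = [[9, 0, 0], [-36, 0, -18], [0, 0, 9]].
The requested entry is -36.

-36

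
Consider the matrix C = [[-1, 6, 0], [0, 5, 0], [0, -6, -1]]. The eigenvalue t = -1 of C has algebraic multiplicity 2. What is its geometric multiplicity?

2

C + 1I = [[0, 6, 0], [0, 6, 0], [0, -6, 0]].
This matrix has rank 1, so its null space has dimension 3 − 1 = 2.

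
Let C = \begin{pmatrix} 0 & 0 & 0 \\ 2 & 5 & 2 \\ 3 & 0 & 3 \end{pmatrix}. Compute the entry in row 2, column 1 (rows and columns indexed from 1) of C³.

98

Characteristic polynomial: λ^3 - 8λ^2 + 15λ = λ(λ - 5)(λ - 3), so the eigenvalues are 0, 3, 5.
λ=0: eigenvector (1, 0, -1).
λ=5: eigenvector (0, 1, 0).
λ=3: eigenvector (0, -1, 1).
P = [[1, 0, 0], [0, 1, -1], [-1, 0, 1]], D = diag(0, 5, 3), P⁻¹ = [[1, 0, 0], [1, 1, 1], [1, 0, 1]].
C³ = P·diag(0, 125, 27)·P⁻¹ = [[0, 0, 0], [98, 125, 98], [27, 0, 27]].
The requested entry is 98.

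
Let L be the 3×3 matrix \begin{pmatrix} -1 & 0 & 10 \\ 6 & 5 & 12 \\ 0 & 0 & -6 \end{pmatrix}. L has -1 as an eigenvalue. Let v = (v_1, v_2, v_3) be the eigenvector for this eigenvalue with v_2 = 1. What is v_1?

L + 1I = [[0, 0, 10], [6, 6, 12], [0, 0, -5]].
Solving (L + 1I)v = 0 gives the eigenspace spanned by (-1, 1, 0).
With v_2 = 1, v = (-1, 1, 0), so v_1 = -1.

-1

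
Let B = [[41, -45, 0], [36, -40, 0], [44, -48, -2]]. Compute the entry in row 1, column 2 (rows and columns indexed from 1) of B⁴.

-1845

Characteristic polynomial: λ^3 + λ^2 - 22λ - 40 = (λ - 5)(λ + 2)(λ + 4), so the eigenvalues are -4, -2, 5.
λ=5: eigenvector (5, 4, 4).
λ=-4: eigenvector (1, 1, 2).
λ=-2: eigenvector (0, 0, 1).
P = [[5, 1, 0], [4, 1, 0], [4, 2, 1]], D = diag(5, -4, -2), P⁻¹ = [[1, -1, 0], [-4, 5, 0], [4, -6, 1]].
B⁴ = P·diag(625, 256, 16)·P⁻¹ = [[2101, -1845, 0], [1476, -1220, 0], [516, -36, 16]].
The requested entry is -1845.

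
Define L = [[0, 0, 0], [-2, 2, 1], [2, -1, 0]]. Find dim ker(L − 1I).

L − 1I = [[-1, 0, 0], [-2, 1, 1], [2, -1, -1]].
This matrix has rank 2, so its null space has dimension 3 − 2 = 1.

1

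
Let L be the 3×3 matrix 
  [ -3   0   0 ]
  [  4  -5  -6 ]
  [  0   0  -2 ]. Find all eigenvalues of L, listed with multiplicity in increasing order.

-5, -3, -2

Characteristic polynomial: p(λ) = λ^3 + 10λ^2 + 31λ + 30 = (λ + 2)(λ + 3)(λ + 5).
Roots (with multiplicity): -5, -3, -2.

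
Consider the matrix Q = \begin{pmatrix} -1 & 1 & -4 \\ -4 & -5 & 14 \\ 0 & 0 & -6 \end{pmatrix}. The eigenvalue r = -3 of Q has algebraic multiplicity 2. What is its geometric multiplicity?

1

Q + 3I = [[2, 1, -4], [-4, -2, 14], [0, 0, -3]].
This matrix has rank 2, so its null space has dimension 3 − 2 = 1.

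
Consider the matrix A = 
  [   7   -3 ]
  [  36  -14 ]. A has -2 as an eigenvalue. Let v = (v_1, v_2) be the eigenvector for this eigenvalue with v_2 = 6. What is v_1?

2

A + 2I = [[9, -3], [36, -12]].
Solving (A + 2I)v = 0 gives the eigenspace spanned by (2, 6).
With v_2 = 6, v = (2, 6), so v_1 = 2.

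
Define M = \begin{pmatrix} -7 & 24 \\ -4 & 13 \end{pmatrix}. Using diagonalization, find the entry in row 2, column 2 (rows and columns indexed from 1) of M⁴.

Characteristic polynomial: μ^2 - 6μ + 5 = (μ - 5)(μ - 1), so the eigenvalues are 1, 5.
μ=5: eigenvector (2, 1).
μ=1: eigenvector (3, 1).
P = [[2, 3], [1, 1]], D = diag(5, 1), P⁻¹ = [[-1, 3], [1, -2]].
M⁴ = P·diag(625, 1)·P⁻¹ = [[-1247, 3744], [-624, 1873]].
The requested entry is 1873.

1873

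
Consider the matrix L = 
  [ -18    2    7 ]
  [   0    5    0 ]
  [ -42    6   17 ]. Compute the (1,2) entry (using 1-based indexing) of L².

Characteristic polynomial: r^3 - 4r^2 - 17r + 60 = (r - 5)(r - 3)(r + 4), so the eigenvalues are -4, 3, 5.
r=-4: eigenvector (1, 0, 2).
r=3: eigenvector (1, 0, 3).
r=5: eigenvector (1, 1, 3).
P = [[1, 1, 1], [0, 0, 1], [2, 3, 3]], D = diag(-4, 3, 5), P⁻¹ = [[3, 0, -1], [-2, -1, 1], [0, 1, 0]].
L² = P·diag(16, 9, 25)·P⁻¹ = [[30, 16, -7], [0, 25, 0], [42, 48, -5]].
The requested entry is 16.

16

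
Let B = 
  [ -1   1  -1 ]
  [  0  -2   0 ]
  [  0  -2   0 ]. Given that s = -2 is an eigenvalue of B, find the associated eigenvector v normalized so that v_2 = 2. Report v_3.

2

B + 2I = [[1, 1, -1], [0, 0, 0], [0, -2, 2]].
Solving (B + 2I)v = 0 gives the eigenspace spanned by (0, 2, 2).
With v_2 = 2, v = (0, 2, 2), so v_3 = 2.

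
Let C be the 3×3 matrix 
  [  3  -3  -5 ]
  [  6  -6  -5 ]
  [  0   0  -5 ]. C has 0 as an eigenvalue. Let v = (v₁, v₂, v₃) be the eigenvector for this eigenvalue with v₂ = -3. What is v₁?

-3

C = [[3, -3, -5], [6, -6, -5], [0, 0, -5]].
Solving (C)v = 0 gives the eigenspace spanned by (-3, -3, 0).
With v₂ = -3, v = (-3, -3, 0), so v₁ = -3.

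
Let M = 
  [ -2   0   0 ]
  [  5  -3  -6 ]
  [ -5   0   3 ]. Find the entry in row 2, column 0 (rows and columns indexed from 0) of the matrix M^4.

-65

Characteristic polynomial: μ^3 + 2μ^2 - 9μ - 18 = (μ - 3)(μ + 2)(μ + 3), so the eigenvalues are -3, -2, 3.
μ=-2: eigenvector (1, -1, 1).
μ=-3: eigenvector (0, 1, 0).
μ=3: eigenvector (0, -1, 1).
P = [[1, 0, 0], [-1, 1, -1], [1, 0, 1]], D = diag(-2, -3, 3), P⁻¹ = [[1, 0, 0], [0, 1, 1], [-1, 0, 1]].
M⁴ = P·diag(16, 81, 81)·P⁻¹ = [[16, 0, 0], [65, 81, 0], [-65, 0, 81]].
The requested entry is -65.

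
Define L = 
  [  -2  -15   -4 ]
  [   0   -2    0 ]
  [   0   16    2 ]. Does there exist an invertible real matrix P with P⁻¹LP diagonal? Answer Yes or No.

Characteristic polynomial: p(t) = t^3 + 2t^2 - 4t - 8 = (t - 2)(t + 2)^2.
t = -2 has algebraic multiplicity 2; rank(L + 2I) = 2, so geometric multiplicity = 1.
Geometric multiplicity < algebraic multiplicity, so L is not diagonalizable.

No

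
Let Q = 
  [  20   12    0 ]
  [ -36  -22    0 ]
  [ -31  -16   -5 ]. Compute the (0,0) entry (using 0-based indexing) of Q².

Characteristic polynomial: r^3 + 7r^2 + 2r - 40 = (r - 2)(r + 4)(r + 5), so the eigenvalues are -5, -4, 2.
r=-5: eigenvector (0, 0, 1).
r=2: eigenvector (2, -3, -2).
r=-4: eigenvector (1, -2, 1).
P = [[0, 2, 1], [0, -3, -2], [1, -2, 1]], D = diag(-5, 2, -4), P⁻¹ = [[7, 4, 1], [2, 1, 0], [-3, -2, 0]].
Q² = P·diag(25, 4, 16)·P⁻¹ = [[-32, -24, 0], [72, 52, 0], [111, 60, 25]].
The requested entry is -32.

-32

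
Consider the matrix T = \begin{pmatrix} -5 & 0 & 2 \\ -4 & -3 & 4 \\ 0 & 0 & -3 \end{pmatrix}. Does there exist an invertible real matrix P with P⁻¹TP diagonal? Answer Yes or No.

Characteristic polynomial: p(λ) = λ^3 + 11λ^2 + 39λ + 45 = (λ + 3)^2(λ + 5).
λ = -3 has algebraic multiplicity 2; rank(T + 3I) = 1, so geometric multiplicity = 2.
Every eigenvalue has geometric = algebraic multiplicity, so T is diagonalizable.

Yes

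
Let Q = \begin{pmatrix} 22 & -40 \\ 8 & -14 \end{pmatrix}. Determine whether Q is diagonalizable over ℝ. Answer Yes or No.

Yes

Characteristic polynomial: p(s) = s^2 - 8s + 12 = (s - 6)(s - 2).
All 2 eigenvalues are distinct, so Q is diagonalizable.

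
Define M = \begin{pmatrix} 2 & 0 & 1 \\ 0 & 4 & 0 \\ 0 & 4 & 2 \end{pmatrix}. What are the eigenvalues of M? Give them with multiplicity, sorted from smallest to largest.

Characteristic polynomial: p(s) = s^3 - 8s^2 + 20s - 16 = (s - 4)(s - 2)^2.
Roots (with multiplicity): 2, 2, 4.

2, 2, 4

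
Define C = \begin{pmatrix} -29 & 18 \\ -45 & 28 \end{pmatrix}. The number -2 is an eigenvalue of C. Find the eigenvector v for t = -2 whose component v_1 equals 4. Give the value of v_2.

6

C + 2I = [[-27, 18], [-45, 30]].
Solving (C + 2I)v = 0 gives the eigenspace spanned by (4, 6).
With v_1 = 4, v = (4, 6), so v_2 = 6.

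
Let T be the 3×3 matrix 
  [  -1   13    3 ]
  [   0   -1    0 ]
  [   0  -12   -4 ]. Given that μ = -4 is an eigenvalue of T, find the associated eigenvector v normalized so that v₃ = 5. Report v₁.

T + 4I = [[3, 13, 3], [0, 3, 0], [0, -12, 0]].
Solving (T + 4I)v = 0 gives the eigenspace spanned by (-5, 0, 5).
With v₃ = 5, v = (-5, 0, 5), so v₁ = -5.

-5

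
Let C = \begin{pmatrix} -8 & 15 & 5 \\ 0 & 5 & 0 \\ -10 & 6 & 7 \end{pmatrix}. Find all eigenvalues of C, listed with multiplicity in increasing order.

Characteristic polynomial: p(λ) = λ^3 - 4λ^2 - 11λ + 30 = (λ - 5)(λ - 2)(λ + 3).
Roots (with multiplicity): -3, 2, 5.

-3, 2, 5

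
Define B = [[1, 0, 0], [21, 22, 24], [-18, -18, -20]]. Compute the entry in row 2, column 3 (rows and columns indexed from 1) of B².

48

Characteristic polynomial: s^3 - 3s^2 - 6s + 8 = (s - 4)(s - 1)(s + 2), so the eigenvalues are -2, 1, 4.
s=1: eigenvector (1, -1, 0).
s=4: eigenvector (0, 4, -3).
s=-2: eigenvector (0, -1, 1).
P = [[1, 0, 0], [-1, 4, -1], [0, -3, 1]], D = diag(1, 4, -2), P⁻¹ = [[1, 0, 0], [1, 1, 1], [3, 3, 4]].
B² = P·diag(1, 16, 4)·P⁻¹ = [[1, 0, 0], [51, 52, 48], [-36, -36, -32]].
The requested entry is 48.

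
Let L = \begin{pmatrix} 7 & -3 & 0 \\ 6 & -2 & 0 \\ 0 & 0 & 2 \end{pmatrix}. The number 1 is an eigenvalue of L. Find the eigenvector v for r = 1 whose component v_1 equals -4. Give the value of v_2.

L − 1I = [[6, -3, 0], [6, -3, 0], [0, 0, 1]].
Solving (L − 1I)v = 0 gives the eigenspace spanned by (-4, -8, 0).
With v_1 = -4, v = (-4, -8, 0), so v_2 = -8.

-8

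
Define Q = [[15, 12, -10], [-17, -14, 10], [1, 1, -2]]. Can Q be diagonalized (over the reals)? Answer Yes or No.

No

Characteristic polynomial: p(μ) = μ^3 + μ^2 - 8μ - 12 = (μ - 3)(μ + 2)^2.
μ = -2 has algebraic multiplicity 2; rank(Q + 2I) = 2, so geometric multiplicity = 1.
Geometric multiplicity < algebraic multiplicity, so Q is not diagonalizable.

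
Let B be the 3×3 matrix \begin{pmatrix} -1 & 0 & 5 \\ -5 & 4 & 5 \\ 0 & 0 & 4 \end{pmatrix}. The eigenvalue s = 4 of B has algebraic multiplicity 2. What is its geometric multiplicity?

2

B − 4I = [[-5, 0, 5], [-5, 0, 5], [0, 0, 0]].
This matrix has rank 1, so its null space has dimension 3 − 1 = 2.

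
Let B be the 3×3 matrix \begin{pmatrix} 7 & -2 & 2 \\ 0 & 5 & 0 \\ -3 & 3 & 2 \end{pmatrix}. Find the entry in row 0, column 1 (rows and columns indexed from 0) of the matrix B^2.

Characteristic polynomial: λ^3 - 14λ^2 + 65λ - 100 = (λ - 5)^2(λ - 4), so the eigenvalues are 4, 5, 5.
λ=5: eigenvector (-1, 0, 1).
λ=5: eigenvector (0, 1, 1).
λ=4: eigenvector (2, 0, -3).
P = [[-1, 0, 2], [0, 1, 0], [1, 1, -3]], D = diag(5, 5, 4), P⁻¹ = [[-3, 2, -2], [0, 1, 0], [-1, 1, -1]].
B² = P·diag(25, 25, 16)·P⁻¹ = [[43, -18, 18], [0, 25, 0], [-27, 27, -2]].
The requested entry is -18.

-18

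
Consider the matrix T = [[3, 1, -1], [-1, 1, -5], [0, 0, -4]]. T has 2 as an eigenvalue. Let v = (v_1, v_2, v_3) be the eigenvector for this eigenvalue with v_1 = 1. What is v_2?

T − 2I = [[1, 1, -1], [-1, -1, -5], [0, 0, -6]].
Solving (T − 2I)v = 0 gives the eigenspace spanned by (1, -1, 0).
With v_1 = 1, v = (1, -1, 0), so v_2 = -1.

-1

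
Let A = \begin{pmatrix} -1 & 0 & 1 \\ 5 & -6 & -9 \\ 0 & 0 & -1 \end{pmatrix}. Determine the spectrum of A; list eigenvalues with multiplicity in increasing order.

Characteristic polynomial: p(t) = t^3 + 8t^2 + 13t + 6 = (t + 1)^2(t + 6).
Roots (with multiplicity): -6, -1, -1.

-6, -1, -1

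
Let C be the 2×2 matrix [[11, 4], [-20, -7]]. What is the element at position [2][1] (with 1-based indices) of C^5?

Characteristic polynomial: r^2 - 4r + 3 = (r - 3)(r - 1), so the eigenvalues are 1, 3.
r=3: eigenvector (1, -2).
r=1: eigenvector (-2, 5).
P = [[1, -2], [-2, 5]], D = diag(3, 1), P⁻¹ = [[5, 2], [2, 1]].
C⁵ = P·diag(243, 1)·P⁻¹ = [[1211, 484], [-2420, -967]].
The requested entry is -2420.

-2420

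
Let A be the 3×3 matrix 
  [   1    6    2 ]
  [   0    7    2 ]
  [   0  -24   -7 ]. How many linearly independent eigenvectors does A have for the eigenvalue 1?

A − 1I = [[0, 6, 2], [0, 6, 2], [0, -24, -8]].
This matrix has rank 1, so its null space has dimension 3 − 1 = 2.

2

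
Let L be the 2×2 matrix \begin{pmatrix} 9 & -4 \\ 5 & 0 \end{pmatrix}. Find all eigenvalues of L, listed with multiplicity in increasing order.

Characteristic polynomial: p(s) = s^2 - 9s + 20 = (s - 5)(s - 4).
Roots (with multiplicity): 4, 5.

4, 5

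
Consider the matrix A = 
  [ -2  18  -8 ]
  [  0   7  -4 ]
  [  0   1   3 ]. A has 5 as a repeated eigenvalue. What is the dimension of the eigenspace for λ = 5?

A − 5I = [[-7, 18, -8], [0, 2, -4], [0, 1, -2]].
This matrix has rank 2, so its null space has dimension 3 − 2 = 1.

1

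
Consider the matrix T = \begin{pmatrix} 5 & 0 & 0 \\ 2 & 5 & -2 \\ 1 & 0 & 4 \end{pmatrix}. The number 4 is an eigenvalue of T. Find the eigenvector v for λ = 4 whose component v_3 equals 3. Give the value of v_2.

6

T − 4I = [[1, 0, 0], [2, 1, -2], [1, 0, 0]].
Solving (T − 4I)v = 0 gives the eigenspace spanned by (0, 6, 3).
With v_3 = 3, v = (0, 6, 3), so v_2 = 6.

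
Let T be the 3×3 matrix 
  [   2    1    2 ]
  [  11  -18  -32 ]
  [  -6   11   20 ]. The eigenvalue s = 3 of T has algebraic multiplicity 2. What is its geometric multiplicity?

1

T − 3I = [[-1, 1, 2], [11, -21, -32], [-6, 11, 17]].
This matrix has rank 2, so its null space has dimension 3 − 2 = 1.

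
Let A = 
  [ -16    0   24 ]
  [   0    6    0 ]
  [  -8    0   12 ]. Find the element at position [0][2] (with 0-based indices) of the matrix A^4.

Characteristic polynomial: t^3 - 2t^2 - 24t = t(t - 6)(t + 4), so the eigenvalues are -4, 0, 6.
t=0: eigenvector (-3, 0, -2).
t=-4: eigenvector (2, 0, 1).
t=6: eigenvector (0, 1, 0).
P = [[-3, 2, 0], [0, 0, 1], [-2, 1, 0]], D = diag(0, -4, 6), P⁻¹ = [[1, 0, -2], [2, 0, -3], [0, 1, 0]].
A⁴ = P·diag(0, 256, 1296)·P⁻¹ = [[1024, 0, -1536], [0, 1296, 0], [512, 0, -768]].
The requested entry is -1536.

-1536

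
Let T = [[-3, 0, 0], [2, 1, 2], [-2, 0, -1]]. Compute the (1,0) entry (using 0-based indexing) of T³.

Characteristic polynomial: λ^3 + 3λ^2 - λ - 3 = (λ - 1)(λ + 1)(λ + 3), so the eigenvalues are -3, -1, 1.
λ=-1: eigenvector (0, -1, 1).
λ=1: eigenvector (0, 1, 0).
λ=-3: eigenvector (1, -1, 1).
P = [[0, 0, 1], [-1, 1, -1], [1, 0, 1]], D = diag(-1, 1, -3), P⁻¹ = [[-1, 0, 1], [0, 1, 1], [1, 0, 0]].
T³ = P·diag(-1, 1, -27)·P⁻¹ = [[-27, 0, 0], [26, 1, 2], [-26, 0, -1]].
The requested entry is 26.

26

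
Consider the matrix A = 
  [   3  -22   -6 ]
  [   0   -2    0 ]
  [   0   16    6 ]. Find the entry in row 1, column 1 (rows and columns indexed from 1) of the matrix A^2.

Characteristic polynomial: s^3 - 7s^2 + 36 = (s - 6)(s - 3)(s + 2), so the eigenvalues are -2, 3, 6.
s=3: eigenvector (1, 0, 0).
s=-2: eigenvector (2, 1, -2).
s=6: eigenvector (-2, 0, 1).
P = [[1, 2, -2], [0, 1, 0], [0, -2, 1]], D = diag(3, -2, 6), P⁻¹ = [[1, 2, 2], [0, 1, 0], [0, 2, 1]].
A² = P·diag(9, 4, 36)·P⁻¹ = [[9, -118, -54], [0, 4, 0], [0, 64, 36]].
The requested entry is 9.

9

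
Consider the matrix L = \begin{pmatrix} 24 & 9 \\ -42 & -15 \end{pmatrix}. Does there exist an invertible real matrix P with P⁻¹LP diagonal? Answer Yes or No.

Yes

Characteristic polynomial: p(t) = t^2 - 9t + 18 = (t - 6)(t - 3).
All 2 eigenvalues are distinct, so L is diagonalizable.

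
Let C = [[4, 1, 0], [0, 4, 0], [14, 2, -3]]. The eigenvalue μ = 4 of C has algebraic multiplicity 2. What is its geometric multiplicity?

1

C − 4I = [[0, 1, 0], [0, 0, 0], [14, 2, -7]].
This matrix has rank 2, so its null space has dimension 3 − 2 = 1.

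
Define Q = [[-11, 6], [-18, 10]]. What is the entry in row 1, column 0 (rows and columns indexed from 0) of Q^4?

90

Characteristic polynomial: μ^2 + μ - 2 = (μ - 1)(μ + 2), so the eigenvalues are -2, 1.
μ=-2: eigenvector (-2, -3).
μ=1: eigenvector (-1, -2).
P = [[-2, -1], [-3, -2]], D = diag(-2, 1), P⁻¹ = [[-2, 1], [3, -2]].
Q⁴ = P·diag(16, 1)·P⁻¹ = [[61, -30], [90, -44]].
The requested entry is 90.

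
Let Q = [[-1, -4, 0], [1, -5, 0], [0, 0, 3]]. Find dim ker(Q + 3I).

Q + 3I = [[2, -4, 0], [1, -2, 0], [0, 0, 6]].
This matrix has rank 2, so its null space has dimension 3 − 2 = 1.

1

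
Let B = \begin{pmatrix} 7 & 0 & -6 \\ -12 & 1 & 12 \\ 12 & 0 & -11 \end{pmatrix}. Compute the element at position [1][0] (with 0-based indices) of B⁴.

1248

Characteristic polynomial: t^3 + 3t^2 - 9t + 5 = (t - 1)^2(t + 5), so the eigenvalues are -5, 1, 1.
t=-5: eigenvector (1, -2, 2).
t=1: eigenvector (0, 1, 0).
t=1: eigenvector (1, 0, 1).
P = [[1, 0, 1], [-2, 1, 0], [2, 0, 1]], D = diag(-5, 1, 1), P⁻¹ = [[-1, 0, 1], [-2, 1, 2], [2, 0, -1]].
B⁴ = P·diag(625, 1, 1)·P⁻¹ = [[-623, 0, 624], [1248, 1, -1248], [-1248, 0, 1249]].
The requested entry is 1248.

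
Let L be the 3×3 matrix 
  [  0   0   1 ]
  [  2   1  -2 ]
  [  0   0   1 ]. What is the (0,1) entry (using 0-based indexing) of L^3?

Characteristic polynomial: μ^3 - 2μ^2 + μ = μ(μ - 1)^2, so the eigenvalues are 0, 1, 1.
μ=0: eigenvector (1, -2, 0).
μ=1: eigenvector (1, -1, 1).
μ=1: eigenvector (1, -2, 1).
P = [[1, 1, 1], [-2, -1, -2], [0, 1, 1]], D = diag(0, 1, 1), P⁻¹ = [[1, 0, -1], [2, 1, 0], [-2, -1, 1]].
L³ = P·diag(0, 1, 1)·P⁻¹ = [[0, 0, 1], [2, 1, -2], [0, 0, 1]].
The requested entry is 0.

0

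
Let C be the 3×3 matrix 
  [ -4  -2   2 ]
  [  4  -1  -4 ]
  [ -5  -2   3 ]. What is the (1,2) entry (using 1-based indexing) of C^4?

Characteristic polynomial: t^3 + 2t^2 - t - 2 = (t - 1)(t + 1)(t + 2), so the eigenvalues are -2, -1, 1.
t=-2: eigenvector (1, 0, 1).
t=-1: eigenvector (-2, 1, -2).
t=1: eigenvector (2, -2, 3).
P = [[1, -2, 2], [0, 1, -2], [1, -2, 3]], D = diag(-2, -1, 1), P⁻¹ = [[-1, 2, 2], [-2, 1, 2], [-1, 0, 1]].
C⁴ = P·diag(16, 1, 1)·P⁻¹ = [[-14, 30, 30], [0, 1, 0], [-15, 30, 31]].
The requested entry is 30.

30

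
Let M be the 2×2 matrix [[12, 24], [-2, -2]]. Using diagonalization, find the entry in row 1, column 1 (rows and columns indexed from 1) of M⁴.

Characteristic polynomial: t^2 - 10t + 24 = (t - 6)(t - 4), so the eigenvalues are 4, 6.
t=6: eigenvector (4, -1).
t=4: eigenvector (-3, 1).
P = [[4, -3], [-1, 1]], D = diag(6, 4), P⁻¹ = [[1, 3], [1, 4]].
M⁴ = P·diag(1296, 256)·P⁻¹ = [[4416, 12480], [-1040, -2864]].
The requested entry is 4416.

4416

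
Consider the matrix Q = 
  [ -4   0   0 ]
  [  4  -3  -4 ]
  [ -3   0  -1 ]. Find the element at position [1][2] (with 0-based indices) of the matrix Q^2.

16

Characteristic polynomial: t^3 + 8t^2 + 19t + 12 = (t + 1)(t + 3)(t + 4), so the eigenvalues are -4, -3, -1.
t=-4: eigenvector (1, 0, 1).
t=-1: eigenvector (0, -2, 1).
t=-3: eigenvector (0, 1, 0).
P = [[1, 0, 0], [0, -2, 1], [1, 1, 0]], D = diag(-4, -1, -3), P⁻¹ = [[1, 0, 0], [-1, 0, 1], [-2, 1, 2]].
Q² = P·diag(16, 1, 9)·P⁻¹ = [[16, 0, 0], [-16, 9, 16], [15, 0, 1]].
The requested entry is 16.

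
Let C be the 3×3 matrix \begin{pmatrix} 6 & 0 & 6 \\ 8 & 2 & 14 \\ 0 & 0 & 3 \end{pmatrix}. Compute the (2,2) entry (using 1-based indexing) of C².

4

Characteristic polynomial: μ^3 - 11μ^2 + 36μ - 36 = (μ - 6)(μ - 3)(μ - 2), so the eigenvalues are 2, 3, 6.
μ=6: eigenvector (1, 2, 0).
μ=3: eigenvector (-2, -2, 1).
μ=2: eigenvector (0, 1, 0).
P = [[1, -2, 0], [2, -2, 1], [0, 1, 0]], D = diag(6, 3, 2), P⁻¹ = [[1, 0, 2], [0, 0, 1], [-2, 1, -2]].
C² = P·diag(36, 9, 4)·P⁻¹ = [[36, 0, 54], [64, 4, 118], [0, 0, 9]].
The requested entry is 4.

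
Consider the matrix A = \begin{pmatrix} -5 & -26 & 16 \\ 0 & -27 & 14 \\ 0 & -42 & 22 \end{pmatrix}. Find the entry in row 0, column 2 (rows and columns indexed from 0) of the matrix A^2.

-92

Characteristic polynomial: s^3 + 10s^2 + 19s - 30 = (s - 1)(s + 5)(s + 6), so the eigenvalues are -6, -5, 1.
s=-5: eigenvector (1, 0, 0).
s=1: eigenvector (1, 1, 2).
s=-6: eigenvector (-4, -2, -3).
P = [[1, 1, -4], [0, 1, -2], [0, 2, -3]], D = diag(-5, 1, -6), P⁻¹ = [[1, -5, 2], [0, -3, 2], [0, -2, 1]].
A² = P·diag(25, 1, 36)·P⁻¹ = [[25, 160, -92], [0, 141, -70], [0, 210, -104]].
The requested entry is -92.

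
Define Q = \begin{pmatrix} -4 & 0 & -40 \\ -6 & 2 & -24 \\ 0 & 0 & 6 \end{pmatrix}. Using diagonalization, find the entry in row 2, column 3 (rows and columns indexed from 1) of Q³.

Characteristic polynomial: t^3 - 4t^2 - 20t + 48 = (t - 6)(t - 2)(t + 4), so the eigenvalues are -4, 2, 6.
t=-4: eigenvector (1, 1, 0).
t=6: eigenvector (-4, 0, 1).
t=2: eigenvector (0, 1, 0).
P = [[1, -4, 0], [1, 0, 1], [0, 1, 0]], D = diag(-4, 6, 2), P⁻¹ = [[1, 0, 4], [0, 0, 1], [-1, 1, -4]].
Q³ = P·diag(-64, 216, 8)·P⁻¹ = [[-64, 0, -1120], [-72, 8, -288], [0, 0, 216]].
The requested entry is -288.

-288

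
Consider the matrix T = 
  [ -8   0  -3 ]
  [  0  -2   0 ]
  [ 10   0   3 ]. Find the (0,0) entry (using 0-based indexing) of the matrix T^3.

Characteristic polynomial: s^3 + 7s^2 + 16s + 12 = (s + 2)^2(s + 3), so the eigenvalues are -3, -2, -2.
s=-2: eigenvector (1, 0, -2).
s=-2: eigenvector (1, 1, -2).
s=-3: eigenvector (3, 0, -5).
P = [[1, 1, 3], [0, 1, 0], [-2, -2, -5]], D = diag(-2, -2, -3), P⁻¹ = [[-5, -1, -3], [0, 1, 0], [2, 0, 1]].
T³ = P·diag(-8, -8, -27)·P⁻¹ = [[-122, 0, -57], [0, -8, 0], [190, 0, 87]].
The requested entry is -122.

-122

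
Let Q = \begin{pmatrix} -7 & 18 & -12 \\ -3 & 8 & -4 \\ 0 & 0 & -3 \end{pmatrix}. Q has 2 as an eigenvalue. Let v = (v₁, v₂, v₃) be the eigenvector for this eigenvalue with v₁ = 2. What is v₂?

Q − 2I = [[-9, 18, -12], [-3, 6, -4], [0, 0, -5]].
Solving (Q − 2I)v = 0 gives the eigenspace spanned by (2, 1, 0).
With v₁ = 2, v = (2, 1, 0), so v₂ = 1.

1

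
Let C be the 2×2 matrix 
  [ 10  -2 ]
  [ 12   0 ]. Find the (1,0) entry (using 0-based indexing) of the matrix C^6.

Characteristic polynomial: r^2 - 10r + 24 = (r - 6)(r - 4), so the eigenvalues are 4, 6.
r=4: eigenvector (1, 3).
r=6: eigenvector (-1, -2).
P = [[1, -1], [3, -2]], D = diag(4, 6), P⁻¹ = [[-2, 1], [-3, 1]].
C⁶ = P·diag(4096, 46656)·P⁻¹ = [[131776, -42560], [255360, -81024]].
The requested entry is 255360.

255360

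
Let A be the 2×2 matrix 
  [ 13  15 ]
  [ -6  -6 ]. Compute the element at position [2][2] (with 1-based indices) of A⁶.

Characteristic polynomial: r^2 - 7r + 12 = (r - 4)(r - 3), so the eigenvalues are 3, 4.
r=4: eigenvector (5, -3).
r=3: eigenvector (3, -2).
P = [[5, 3], [-3, -2]], D = diag(4, 3), P⁻¹ = [[2, 3], [-3, -5]].
A⁶ = P·diag(4096, 729)·P⁻¹ = [[34399, 50505], [-20202, -29574]].
The requested entry is -29574.

-29574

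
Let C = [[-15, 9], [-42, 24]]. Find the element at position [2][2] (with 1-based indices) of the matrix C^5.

Characteristic polynomial: r^2 - 9r + 18 = (r - 6)(r - 3), so the eigenvalues are 3, 6.
r=3: eigenvector (1, 2).
r=6: eigenvector (3, 7).
P = [[1, 3], [2, 7]], D = diag(3, 6), P⁻¹ = [[7, -3], [-2, 1]].
C⁵ = P·diag(243, 7776)·P⁻¹ = [[-44955, 22599], [-105462, 52974]].
The requested entry is 52974.

52974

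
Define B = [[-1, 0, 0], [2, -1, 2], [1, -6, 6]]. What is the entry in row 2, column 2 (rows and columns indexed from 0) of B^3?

84

Characteristic polynomial: μ^3 - 4μ^2 + μ + 6 = (μ - 3)(μ - 2)(μ + 1), so the eigenvalues are -1, 2, 3.
μ=-1: eigenvector (1, -1, -1).
μ=3: eigenvector (0, 1, 2).
μ=2: eigenvector (0, -2, -3).
P = [[1, 0, 0], [-1, 1, -2], [-1, 2, -3]], D = diag(-1, 3, 2), P⁻¹ = [[1, 0, 0], [-1, -3, 2], [-1, -2, 1]].
B³ = P·diag(-1, 27, 8)·P⁻¹ = [[-1, 0, 0], [-10, -49, 38], [-29, -114, 84]].
The requested entry is 84.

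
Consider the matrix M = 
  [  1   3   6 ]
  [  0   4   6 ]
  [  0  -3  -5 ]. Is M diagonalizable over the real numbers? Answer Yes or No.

Characteristic polynomial: p(t) = t^3 - 3t + 2 = (t - 1)^2(t + 2).
t = 1 has algebraic multiplicity 2; rank(M − 1I) = 1, so geometric multiplicity = 2.
Every eigenvalue has geometric = algebraic multiplicity, so M is diagonalizable.

Yes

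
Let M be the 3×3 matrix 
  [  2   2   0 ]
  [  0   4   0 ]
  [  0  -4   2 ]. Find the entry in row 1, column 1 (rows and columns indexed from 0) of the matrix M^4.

256

Characteristic polynomial: s^3 - 8s^2 + 20s - 16 = (s - 4)(s - 2)^2, so the eigenvalues are 2, 2, 4.
s=2: eigenvector (0, 0, 1).
s=4: eigenvector (1, 1, -2).
s=2: eigenvector (1, 0, -2).
P = [[0, 1, 1], [0, 1, 0], [1, -2, -2]], D = diag(2, 4, 2), P⁻¹ = [[2, 0, 1], [0, 1, 0], [1, -1, 0]].
M⁴ = P·diag(16, 256, 16)·P⁻¹ = [[16, 240, 0], [0, 256, 0], [0, -480, 16]].
The requested entry is 256.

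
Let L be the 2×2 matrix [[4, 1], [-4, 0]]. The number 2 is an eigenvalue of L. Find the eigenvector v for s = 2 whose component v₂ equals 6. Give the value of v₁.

-3

L − 2I = [[2, 1], [-4, -2]].
Solving (L − 2I)v = 0 gives the eigenspace spanned by (-3, 6).
With v₂ = 6, v = (-3, 6), so v₁ = -3.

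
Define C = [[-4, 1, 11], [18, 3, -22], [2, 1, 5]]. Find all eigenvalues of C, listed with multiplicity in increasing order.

-6, 5, 5

Characteristic polynomial: p(r) = r^3 - 4r^2 - 35r + 150 = (r - 5)^2(r + 6).
Roots (with multiplicity): -6, 5, 5.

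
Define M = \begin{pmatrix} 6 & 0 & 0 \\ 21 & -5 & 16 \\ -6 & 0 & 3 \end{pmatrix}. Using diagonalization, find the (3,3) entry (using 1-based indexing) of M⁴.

81

Characteristic polynomial: t^3 - 4t^2 - 27t + 90 = (t - 6)(t - 3)(t + 5), so the eigenvalues are -5, 3, 6.
t=-5: eigenvector (0, 1, 0).
t=6: eigenvector (1, -1, -2).
t=3: eigenvector (0, 2, 1).
P = [[0, 1, 0], [1, -1, 2], [0, -2, 1]], D = diag(-5, 6, 3), P⁻¹ = [[-3, 1, -2], [1, 0, 0], [2, 0, 1]].
M⁴ = P·diag(625, 1296, 81)·P⁻¹ = [[1296, 0, 0], [-2847, 625, -1088], [-2430, 0, 81]].
The requested entry is 81.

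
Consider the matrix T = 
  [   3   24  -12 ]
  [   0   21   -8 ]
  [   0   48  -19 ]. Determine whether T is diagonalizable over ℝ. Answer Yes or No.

Yes

Characteristic polynomial: p(s) = s^3 - 5s^2 - 9s + 45 = (s - 5)(s - 3)(s + 3).
All 3 eigenvalues are distinct, so T is diagonalizable.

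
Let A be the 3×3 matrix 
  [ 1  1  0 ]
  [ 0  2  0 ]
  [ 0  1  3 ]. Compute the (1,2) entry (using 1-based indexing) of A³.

7

Characteristic polynomial: t^3 - 6t^2 + 11t - 6 = (t - 3)(t - 2)(t - 1), so the eigenvalues are 1, 2, 3.
t=1: eigenvector (1, 0, 0).
t=2: eigenvector (1, 1, -1).
t=3: eigenvector (0, 0, 1).
P = [[1, 1, 0], [0, 1, 0], [0, -1, 1]], D = diag(1, 2, 3), P⁻¹ = [[1, -1, 0], [0, 1, 0], [0, 1, 1]].
A³ = P·diag(1, 8, 27)·P⁻¹ = [[1, 7, 0], [0, 8, 0], [0, 19, 27]].
The requested entry is 7.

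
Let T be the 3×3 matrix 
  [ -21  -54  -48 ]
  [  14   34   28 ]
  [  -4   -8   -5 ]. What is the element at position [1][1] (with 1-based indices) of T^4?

-5019

Characteristic polynomial: μ^3 - 8μ^2 + 9μ + 18 = (μ - 6)(μ - 3)(μ + 1), so the eigenvalues are -1, 3, 6.
μ=-1: eigenvector (3, -2, 1).
μ=3: eigenvector (-2, 0, 1).
μ=6: eigenvector (-2, 1, 0).
P = [[3, -2, -2], [-2, 0, 1], [1, 1, 0]], D = diag(-1, 3, 6), P⁻¹ = [[1, 2, 2], [-1, -2, -1], [2, 5, 4]].
T⁴ = P·diag(1, 81, 1296)·P⁻¹ = [[-5019, -12630, -10200], [2590, 6476, 5180], [-80, -160, -79]].
The requested entry is -5019.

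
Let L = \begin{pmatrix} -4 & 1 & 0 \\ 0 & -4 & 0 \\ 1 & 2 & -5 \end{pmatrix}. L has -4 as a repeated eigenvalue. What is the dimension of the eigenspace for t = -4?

L + 4I = [[0, 1, 0], [0, 0, 0], [1, 2, -1]].
This matrix has rank 2, so its null space has dimension 3 − 2 = 1.

1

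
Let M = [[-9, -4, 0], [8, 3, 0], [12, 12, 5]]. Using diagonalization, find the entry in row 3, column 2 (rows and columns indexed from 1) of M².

48

Characteristic polynomial: λ^3 + λ^2 - 25λ - 25 = (λ - 5)(λ + 1)(λ + 5), so the eigenvalues are -5, -1, 5.
λ=5: eigenvector (0, 0, 1).
λ=-5: eigenvector (-1, 1, 0).
λ=-1: eigenvector (-1, 2, -2).
P = [[0, -1, -1], [0, 1, 2], [1, 0, -2]], D = diag(5, -5, -1), P⁻¹ = [[2, 2, 1], [-2, -1, 0], [1, 1, 0]].
M² = P·diag(25, 25, 1)·P⁻¹ = [[49, 24, 0], [-48, -23, 0], [48, 48, 25]].
The requested entry is 48.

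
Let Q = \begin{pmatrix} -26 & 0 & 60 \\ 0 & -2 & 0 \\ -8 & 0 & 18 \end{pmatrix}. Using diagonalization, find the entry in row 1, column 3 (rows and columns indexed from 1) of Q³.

Characteristic polynomial: t^3 + 10t^2 + 28t + 24 = (t + 2)^2(t + 6), so the eigenvalues are -6, -2, -2.
t=-6: eigenvector (3, 0, 1).
t=-2: eigenvector (0, 1, 0).
t=-2: eigenvector (-5, 0, -2).
P = [[3, 0, -5], [0, 1, 0], [1, 0, -2]], D = diag(-6, -2, -2), P⁻¹ = [[2, 0, -5], [0, 1, 0], [1, 0, -3]].
Q³ = P·diag(-216, -8, -8)·P⁻¹ = [[-1256, 0, 3120], [0, -8, 0], [-416, 0, 1032]].
The requested entry is 3120.

3120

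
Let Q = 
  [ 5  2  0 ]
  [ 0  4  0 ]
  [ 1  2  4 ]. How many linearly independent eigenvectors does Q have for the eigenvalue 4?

2

Q − 4I = [[1, 2, 0], [0, 0, 0], [1, 2, 0]].
This matrix has rank 1, so its null space has dimension 3 − 1 = 2.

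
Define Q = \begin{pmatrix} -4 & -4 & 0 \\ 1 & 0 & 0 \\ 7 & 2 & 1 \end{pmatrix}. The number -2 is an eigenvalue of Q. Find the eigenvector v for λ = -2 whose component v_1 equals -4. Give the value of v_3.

8

Q + 2I = [[-2, -4, 0], [1, 2, 0], [7, 2, 3]].
Solving (Q + 2I)v = 0 gives the eigenspace spanned by (-4, 2, 8).
With v_1 = -4, v = (-4, 2, 8), so v_3 = 8.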